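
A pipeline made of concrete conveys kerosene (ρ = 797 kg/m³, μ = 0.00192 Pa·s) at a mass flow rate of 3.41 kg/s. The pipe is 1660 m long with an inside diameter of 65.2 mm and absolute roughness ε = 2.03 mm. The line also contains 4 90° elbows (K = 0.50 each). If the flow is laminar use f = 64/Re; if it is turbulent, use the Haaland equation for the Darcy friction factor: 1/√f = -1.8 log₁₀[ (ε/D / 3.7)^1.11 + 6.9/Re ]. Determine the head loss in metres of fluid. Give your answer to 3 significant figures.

h_f ≈ 126 m

A = πD²/4 = π(0.0652)²/4 = 0.003339 m²; mean velocity V = ṁ/(ρA) = 3.41/(797 · 0.003339) = 1.281 m/s.
Reynolds number Re = ρVD/μ = 797 · 1.281 · 0.0652 / 0.00192 = 3.468e+04.
Re > 4000 → turbulent. Relative roughness ε/D = 0.00203/0.0652 = 0.0311. Haaland: 1/√f = -1.8 log₁₀[(0.0311/3.7)^1.11 + 6.9/3.468e+04] = -1.8 log₁₀[0.00498 + 0.000199] = 4.115, so f = 0.05905.
Total minor-loss coefficient ΣK = 4·0.5 = 2.
ΔP = [f·L/D + ΣK]·(ρV²/2) = [0.05905·1660/0.0652 + 2]·(797·1.281²/2) = [1503 + 2]·654.4 = 9.852e+05 Pa.
Head loss h_f = ΔP/(ρg) = 9.852e+05/(797·9.81) = 126 m.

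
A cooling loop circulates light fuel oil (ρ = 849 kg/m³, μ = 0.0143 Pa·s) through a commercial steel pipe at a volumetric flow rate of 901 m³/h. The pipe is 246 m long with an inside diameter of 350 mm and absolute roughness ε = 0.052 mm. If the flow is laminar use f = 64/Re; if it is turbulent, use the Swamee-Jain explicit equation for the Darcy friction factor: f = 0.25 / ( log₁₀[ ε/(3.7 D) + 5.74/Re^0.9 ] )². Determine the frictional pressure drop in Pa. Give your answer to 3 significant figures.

ΔP ≈ 42400 Pa

Q = 901 m³/h = 901/3600 = 0.2503 m³/s.
Cross-sectional area A = πD²/4 = π(0.35)²/4 = 0.09621 m²; mean velocity V = Q/A = 0.2503/0.09621 = 2.601 m/s.
Reynolds number Re = ρVD/μ = 849 · 2.601 · 0.35 / 0.0143 = 5.406e+04.
Re > 4000 → turbulent. Relative roughness ε/D = 5.2e-05/0.35 = 0.000149. Swamee-Jain: f = 0.25/(log₁₀[0.000149/3.7 + 5.74/5.406e+04^0.9])² = 0.25/(log₁₀[4.02e-05 + 0.000316])² = 0.25/(-3.449)² = 0.02102.
Darcy-Weisbach: ΔP = f(L/D)(ρV²/2) = 0.02102·(246/0.35)·(849·2.601²/2) = 0.02102·702.9·2873 = 4.244e+04 Pa.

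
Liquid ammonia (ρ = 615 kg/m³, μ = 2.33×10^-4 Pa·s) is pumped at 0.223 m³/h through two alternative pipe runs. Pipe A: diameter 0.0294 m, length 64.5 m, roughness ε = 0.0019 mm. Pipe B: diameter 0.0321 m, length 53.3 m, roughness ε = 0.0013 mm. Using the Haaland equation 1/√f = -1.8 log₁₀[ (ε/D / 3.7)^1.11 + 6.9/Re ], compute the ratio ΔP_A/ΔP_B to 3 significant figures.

ΔP_A/ΔP_B ≈ 1.83

Pipe A: V = Q/A = 6.194e-05/0.0006789 = 0.09125 m/s; Re = 7081; ε/D = 6.46e-05; Haaland → f = 0.03409; ΔP_A = f(L/D)(ρV²/2) = 191.5 Pa.
Pipe B: V = Q/A = 6.194e-05/0.0008093 = 0.07654 m/s; Re = 6485; ε/D = 4.05e-05; Haaland → f = 0.03495; ΔP_B = f(L/D)(ρV²/2) = 104.5 Pa.
ΔP_A/ΔP_B = 191.5/104.5 = 1.83.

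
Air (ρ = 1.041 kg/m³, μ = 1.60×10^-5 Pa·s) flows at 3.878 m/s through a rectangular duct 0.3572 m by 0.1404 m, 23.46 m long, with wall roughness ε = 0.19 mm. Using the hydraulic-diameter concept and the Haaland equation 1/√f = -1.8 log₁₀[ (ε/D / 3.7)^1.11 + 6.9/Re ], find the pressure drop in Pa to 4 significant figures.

Hydraulic diameter D_h = 4A/P = 4·(0.3572·0.1404)/(2·(0.3572+0.1404)) = 0.2006/0.9952 = 0.2016 m.
Re = ρVD_h/μ = 1.041·3.878·0.2016/1.6e-05 = 5.086e+04.
ε/D_h = 0.00019/0.2016 = 0.000943; Haaland gives 1/√f = -1.8 log₁₀[0.000103+0.000136] = 6.522, so f = 0.02351.
ΔP = f(L/D_h)(ρV²/2) = 0.02351·23.46/0.2016·7.828 = 21.42 Pa.

ΔP ≈ 21.42 Pa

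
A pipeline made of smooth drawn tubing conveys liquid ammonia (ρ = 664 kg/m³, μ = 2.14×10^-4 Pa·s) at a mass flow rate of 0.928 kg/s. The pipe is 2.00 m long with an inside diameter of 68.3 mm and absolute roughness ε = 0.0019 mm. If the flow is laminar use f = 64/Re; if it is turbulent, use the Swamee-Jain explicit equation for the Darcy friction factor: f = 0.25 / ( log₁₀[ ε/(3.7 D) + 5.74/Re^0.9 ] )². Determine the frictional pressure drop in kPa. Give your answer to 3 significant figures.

ΔP ≈ 0.0266 kPa

A = πD²/4 = π(0.0683)²/4 = 0.003664 m²; mean velocity V = ṁ/(ρA) = 0.928/(664 · 0.003664) = 0.3815 m/s.
Reynolds number Re = ρVD/μ = 664 · 0.3815 · 0.0683 / 0.000214 = 8.084e+04.
Re > 4000 → turbulent. Relative roughness ε/D = 1.9e-06/0.0683 = 2.78e-05. Swamee-Jain: f = 0.25/(log₁₀[2.78e-05/3.7 + 5.74/8.084e+04^0.9])² = 0.25/(log₁₀[7.52e-06 + 0.00022])² = 0.25/(-3.643)² = 0.01883.
Darcy-Weisbach: ΔP = f(L/D)(ρV²/2) = 0.01883·(2/0.0683)·(664·0.3815²/2) = 0.01883·29.28·48.31 = 26.64 Pa.
ΔP = 26.64 Pa = 0.0266 kPa.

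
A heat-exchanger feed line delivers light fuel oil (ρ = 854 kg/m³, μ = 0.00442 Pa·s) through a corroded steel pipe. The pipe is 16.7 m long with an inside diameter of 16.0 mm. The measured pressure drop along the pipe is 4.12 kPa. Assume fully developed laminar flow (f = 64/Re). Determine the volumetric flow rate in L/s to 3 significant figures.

Q ≈ 0.0898 L/s

For laminar flow, f = 64/Re with Re = ρVD/μ, so Darcy-Weisbach reduces to ΔP = 32μLV/D². Solving for V: V = ΔP·D²/(32μL) = 4120·(0.016)²/(32·0.00442·16.7) = 0.4465 m/s.
Check: Re = ρVD/μ = 854·0.4465·0.016/0.00442 = 1380 < 2300, so the laminar assumption holds.
Q = V·A = 0.4465·(π/4·0.016²) = 8.978e-05 m³/s = 0.0898 L/s.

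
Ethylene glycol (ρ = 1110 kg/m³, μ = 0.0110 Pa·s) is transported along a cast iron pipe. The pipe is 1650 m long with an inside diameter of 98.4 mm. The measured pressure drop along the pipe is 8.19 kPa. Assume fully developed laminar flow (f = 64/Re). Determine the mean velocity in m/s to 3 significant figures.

For laminar flow, f = 64/Re with Re = ρVD/μ, so Darcy-Weisbach reduces to ΔP = 32μLV/D². Solving for V: V = ΔP·D²/(32μL) = 8190·(0.0984)²/(32·0.011·1650) = 0.1365 m/s.
Check: Re = ρVD/μ = 1110·0.1365·0.0984/0.011 = 1356 < 2300, so the laminar assumption holds.

V ≈ 0.137 m/s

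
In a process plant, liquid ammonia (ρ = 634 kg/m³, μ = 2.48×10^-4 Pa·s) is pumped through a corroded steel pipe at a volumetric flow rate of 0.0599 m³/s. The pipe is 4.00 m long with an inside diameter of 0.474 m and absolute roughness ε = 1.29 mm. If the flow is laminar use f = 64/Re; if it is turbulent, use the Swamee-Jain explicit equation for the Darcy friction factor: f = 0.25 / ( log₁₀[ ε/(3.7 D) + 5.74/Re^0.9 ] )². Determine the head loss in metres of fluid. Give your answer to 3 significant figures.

h_f ≈ 0.00129 m

Cross-sectional area A = πD²/4 = π(0.474)²/4 = 0.1765 m²; mean velocity V = Q/A = 0.0599/0.1765 = 0.3395 m/s.
Reynolds number Re = ρVD/μ = 634 · 0.3395 · 0.474 / 0.000248 = 4.113e+05.
Re > 4000 → turbulent. Relative roughness ε/D = 0.00129/0.474 = 0.00272. Swamee-Jain: f = 0.25/(log₁₀[0.00272/3.7 + 5.74/4.113e+05^0.9])² = 0.25/(log₁₀[0.000736 + 5.08e-05])² = 0.25/(-3.104)² = 0.02594.
Darcy-Weisbach: ΔP = f(L/D)(ρV²/2) = 0.02594·(4/0.474)·(634·0.3395²/2) = 0.02594·8.439·36.53 = 7.996 Pa.
Head loss h_f = ΔP/(ρg) = 7.996/(634·9.81) = 0.00129 m.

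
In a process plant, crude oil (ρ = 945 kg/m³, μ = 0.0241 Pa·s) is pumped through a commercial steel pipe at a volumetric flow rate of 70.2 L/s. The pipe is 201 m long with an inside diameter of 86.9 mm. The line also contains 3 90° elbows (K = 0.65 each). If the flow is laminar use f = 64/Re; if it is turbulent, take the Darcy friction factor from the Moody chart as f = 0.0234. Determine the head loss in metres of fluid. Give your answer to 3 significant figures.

Q = 70.2 L/s = 70.2/1000 = 0.0702 m³/s.
Cross-sectional area A = πD²/4 = π(0.0869)²/4 = 0.005931 m²; mean velocity V = Q/A = 0.0702/0.005931 = 11.84 m/s.
Reynolds number Re = ρVD/μ = 945 · 11.84 · 0.0869 / 0.0241 = 4.033e+04.
Re > 4000 → turbulent; use the Moody-chart value f = 0.0234.
Total minor-loss coefficient ΣK = 3·0.65 = 1.95.
ΔP = [f·L/D + ΣK]·(ρV²/2) = [0.0234·201/0.0869 + 1.95]·(945·11.84²/2) = [54.12 + 1.95]·6.619e+04 = 3.712e+06 Pa.
Head loss h_f = ΔP/(ρg) = 3.712e+06/(945·9.81) = 400 m.

h_f ≈ 400 m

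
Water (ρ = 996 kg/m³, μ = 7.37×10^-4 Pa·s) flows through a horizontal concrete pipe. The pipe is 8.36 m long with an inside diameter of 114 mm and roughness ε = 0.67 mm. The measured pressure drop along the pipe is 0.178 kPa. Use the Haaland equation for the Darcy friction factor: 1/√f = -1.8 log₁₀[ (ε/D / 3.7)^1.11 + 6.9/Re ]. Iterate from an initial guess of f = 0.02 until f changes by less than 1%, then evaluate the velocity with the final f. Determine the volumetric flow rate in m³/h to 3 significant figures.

Q ≈ 14.1 m³/h

Rearranging Darcy-Weisbach: V = √(2·ΔP·D/(f·L·ρ)). With ε/D = 0.00067/0.114 = 0.00588, iterate starting from f = 0.02:
  f = 0.02 → V = √(2·178·0.114/(0.02·8.36·996)) = 0.4937 m/s; Re = ρVD/μ = 7.605e+04; f → 0.03298
  f = 0.03298 → V = 0.3844 m/s; Re = 5.923e+04; f → 0.03325
Converged (Δf/f < 1%). With the final f = 0.03325: V = √(2·178·0.114/(0.03325·8.36·996)) = 0.3829 m/s.
Q = V·A = 0.3829·(π/4·0.114²) = 0.003908 m³/s = 14.1 m³/h.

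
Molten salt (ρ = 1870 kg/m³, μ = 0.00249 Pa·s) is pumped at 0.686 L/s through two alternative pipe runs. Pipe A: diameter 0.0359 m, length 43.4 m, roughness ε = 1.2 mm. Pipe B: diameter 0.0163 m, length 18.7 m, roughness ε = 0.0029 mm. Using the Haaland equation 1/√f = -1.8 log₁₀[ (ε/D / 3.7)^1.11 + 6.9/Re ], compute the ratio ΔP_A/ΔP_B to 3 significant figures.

ΔP_A/ΔP_B ≈ 0.124

Pipe A: V = Q/A = 0.000686/0.001012 = 0.6777 m/s; Re = 1.827e+04; ε/D = 0.0334; Haaland → f = 0.06154; ΔP_A = f(L/D)(ρV²/2) = 3.195e+04 Pa.
Pipe B: V = Q/A = 0.000686/0.0002087 = 3.287 m/s; Re = 4.024e+04; ε/D = 0.000178; Haaland → f = 0.02222; ΔP_B = f(L/D)(ρV²/2) = 2.576e+05 Pa.
ΔP_A/ΔP_B = 3.195e+04/2.576e+05 = 0.124.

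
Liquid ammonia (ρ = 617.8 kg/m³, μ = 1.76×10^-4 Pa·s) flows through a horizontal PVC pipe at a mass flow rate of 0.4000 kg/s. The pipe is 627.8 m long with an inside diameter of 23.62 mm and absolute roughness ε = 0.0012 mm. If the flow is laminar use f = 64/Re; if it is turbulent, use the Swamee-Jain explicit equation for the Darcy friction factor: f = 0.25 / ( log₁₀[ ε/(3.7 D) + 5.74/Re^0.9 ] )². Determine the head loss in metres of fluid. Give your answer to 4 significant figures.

h_f ≈ 51.68 m

A = πD²/4 = π(0.02362)²/4 = 0.0004382 m²; mean velocity V = ṁ/(ρA) = 0.4/(617.8 · 0.0004382) = 1.478 m/s.
Reynolds number Re = ρVD/μ = 617.8 · 1.478 · 0.02362 / 0.000176 = 1.225e+05.
Re > 4000 → turbulent. Relative roughness ε/D = 1.2e-06/0.02362 = 5.08e-05. Swamee-Jain: f = 0.25/(log₁₀[5.08e-05/3.7 + 5.74/1.225e+05^0.9])² = 0.25/(log₁₀[1.37e-05 + 0.000151])² = 0.25/(-3.783)² = 0.01747.
Darcy-Weisbach: ΔP = f(L/D)(ρV²/2) = 0.01747·(627.8/0.02362)·(617.8·1.478²/2) = 0.01747·2.658e+04·674.4 = 3.132e+05 Pa.
Head loss h_f = ΔP/(ρg) = 3.132e+05/(617.8·9.81) = 51.68 m.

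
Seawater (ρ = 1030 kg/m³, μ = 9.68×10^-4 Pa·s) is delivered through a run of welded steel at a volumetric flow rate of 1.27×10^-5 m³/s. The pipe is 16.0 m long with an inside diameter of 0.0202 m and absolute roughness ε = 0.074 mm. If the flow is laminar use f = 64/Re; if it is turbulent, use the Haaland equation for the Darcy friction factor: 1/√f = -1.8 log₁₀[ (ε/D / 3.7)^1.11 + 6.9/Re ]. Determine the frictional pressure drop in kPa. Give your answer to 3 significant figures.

Cross-sectional area A = πD²/4 = π(0.0202)²/4 = 0.0003205 m²; mean velocity V = Q/A = 1.27e-05/0.0003205 = 0.03963 m/s.
Reynolds number Re = ρVD/μ = 1030 · 0.03963 · 0.0202 / 0.000968 = 851.8.
Re < 2300 → laminar flow, so f = 64/Re = 64/851.8 = 0.07514 (the turbulent correlation is not needed).
Darcy-Weisbach: ΔP = f(L/D)(ρV²/2) = 0.07514·(16/0.0202)·(1030·0.03963²/2) = 0.07514·792.1·0.8088 = 48.13 Pa.
ΔP = 48.13 Pa = 0.0481 kPa.

ΔP ≈ 0.0481 kPa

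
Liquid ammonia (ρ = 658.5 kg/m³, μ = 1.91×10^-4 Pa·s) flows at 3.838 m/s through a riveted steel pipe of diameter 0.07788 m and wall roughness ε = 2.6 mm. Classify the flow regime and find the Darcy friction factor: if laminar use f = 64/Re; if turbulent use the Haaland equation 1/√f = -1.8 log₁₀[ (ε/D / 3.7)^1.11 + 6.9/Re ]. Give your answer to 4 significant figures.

Re = ρVD/μ = 658.5·3.838·0.07788/0.000191 = 1.031e+06.
Re > 4000 → turbulent. ε/D = 0.0026/0.07788 = 0.0334; Haaland: 1/√f = -1.8 log₁₀[0.00538 + 6.7e-06] = 4.084, so f = 0.05995.

f ≈ 0.05995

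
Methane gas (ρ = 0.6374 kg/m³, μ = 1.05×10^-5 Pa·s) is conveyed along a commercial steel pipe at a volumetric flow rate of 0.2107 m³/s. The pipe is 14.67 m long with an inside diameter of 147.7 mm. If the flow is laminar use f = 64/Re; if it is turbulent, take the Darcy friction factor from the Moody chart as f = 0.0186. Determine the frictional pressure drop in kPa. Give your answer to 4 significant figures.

Cross-sectional area A = πD²/4 = π(0.1477)²/4 = 0.01713 m²; mean velocity V = Q/A = 0.2107/0.01713 = 12.3 m/s.
Reynolds number Re = ρVD/μ = 0.6374 · 12.3 · 0.1477 / 1.05e-05 = 1.103e+05.
Re > 4000 → turbulent; use the Moody-chart value f = 0.0186.
Darcy-Weisbach: ΔP = f(L/D)(ρV²/2) = 0.0186·(14.67/0.1477)·(0.6374·12.3²/2) = 0.0186·99.32·48.2 = 89.04 Pa.
ΔP = 89.04 Pa = 0.08904 kPa.

ΔP ≈ 0.08904 kPa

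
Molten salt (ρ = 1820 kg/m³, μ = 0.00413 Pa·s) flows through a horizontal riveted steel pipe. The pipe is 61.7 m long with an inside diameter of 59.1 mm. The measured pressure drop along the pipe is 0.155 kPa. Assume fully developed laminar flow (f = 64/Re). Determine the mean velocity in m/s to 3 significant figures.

V ≈ 0.0664 m/s

For laminar flow, f = 64/Re with Re = ρVD/μ, so Darcy-Weisbach reduces to ΔP = 32μLV/D². Solving for V: V = ΔP·D²/(32μL) = 155·(0.0591)²/(32·0.00413·61.7) = 0.06639 m/s.
Check: Re = ρVD/μ = 1820·0.06639·0.0591/0.00413 = 1729 < 2300, so the laminar assumption holds.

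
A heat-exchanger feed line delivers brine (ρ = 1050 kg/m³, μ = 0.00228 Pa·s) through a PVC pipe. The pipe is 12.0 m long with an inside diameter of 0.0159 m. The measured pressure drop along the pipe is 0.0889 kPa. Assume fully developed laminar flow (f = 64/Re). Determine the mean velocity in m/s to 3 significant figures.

V ≈ 0.0257 m/s

For laminar flow, f = 64/Re with Re = ρVD/μ, so Darcy-Weisbach reduces to ΔP = 32μLV/D². Solving for V: V = ΔP·D²/(32μL) = 88.9·(0.0159)²/(32·0.00228·12) = 0.02567 m/s.
Check: Re = ρVD/μ = 1050·0.02567·0.0159/0.00228 = 188 < 2300, so the laminar assumption holds.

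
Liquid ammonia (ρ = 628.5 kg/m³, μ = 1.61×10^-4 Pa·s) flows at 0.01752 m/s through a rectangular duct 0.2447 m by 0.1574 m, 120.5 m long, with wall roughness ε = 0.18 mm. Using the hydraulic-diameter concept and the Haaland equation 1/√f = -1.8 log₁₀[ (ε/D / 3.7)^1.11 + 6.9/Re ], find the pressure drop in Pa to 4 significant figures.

ΔP ≈ 1.827 Pa

Hydraulic diameter D_h = 4A/P = 4·(0.2447·0.1574)/(2·(0.2447+0.1574)) = 0.1541/0.8042 = 0.1916 m.
Re = ρVD_h/μ = 628.5·0.01752·0.1916/0.000161 = 1.31e+04.
ε/D_h = 0.00018/0.1916 = 0.00094; Haaland gives 1/√f = -1.8 log₁₀[0.000102+0.000527] = 5.763, so f = 0.03011.
ΔP = f(L/D_h)(ρV²/2) = 0.03011·120.5/0.1916·0.09646 = 1.827 Pa.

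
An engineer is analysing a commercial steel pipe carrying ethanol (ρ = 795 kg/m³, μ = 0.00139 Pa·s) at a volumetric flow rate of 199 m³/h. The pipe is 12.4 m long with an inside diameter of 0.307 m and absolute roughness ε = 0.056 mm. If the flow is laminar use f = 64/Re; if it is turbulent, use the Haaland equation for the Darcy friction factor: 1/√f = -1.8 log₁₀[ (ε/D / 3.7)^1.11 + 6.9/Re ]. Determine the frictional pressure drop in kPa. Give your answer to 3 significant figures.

Q = 199 m³/h = 199/3600 = 0.05528 m³/s.
Cross-sectional area A = πD²/4 = π(0.307)²/4 = 0.07402 m²; mean velocity V = Q/A = 0.05528/0.07402 = 0.7468 m/s.
Reynolds number Re = ρVD/μ = 795 · 0.7468 · 0.307 / 0.00139 = 1.311e+05.
Re > 4000 → turbulent. Relative roughness ε/D = 5.6e-05/0.307 = 0.000182. Haaland: 1/√f = -1.8 log₁₀[(0.000182/3.7)^1.11 + 6.9/1.311e+05] = -1.8 log₁₀[1.66e-05 + 5.26e-05] = 7.488, so f = 0.01783.
Darcy-Weisbach: ΔP = f(L/D)(ρV²/2) = 0.01783·(12.4/0.307)·(795·0.7468²/2) = 0.01783·40.39·221.7 = 159.7 Pa.
ΔP = 159.7 Pa = 0.160 kPa.

ΔP ≈ 0.160 kPa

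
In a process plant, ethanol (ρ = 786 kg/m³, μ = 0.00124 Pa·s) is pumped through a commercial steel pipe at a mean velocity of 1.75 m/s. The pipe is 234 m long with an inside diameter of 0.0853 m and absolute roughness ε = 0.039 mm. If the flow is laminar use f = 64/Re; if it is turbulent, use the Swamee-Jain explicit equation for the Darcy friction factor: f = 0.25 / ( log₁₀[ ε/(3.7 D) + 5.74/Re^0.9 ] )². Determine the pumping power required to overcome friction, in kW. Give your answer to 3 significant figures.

P ≈ 0.673 kW

Reynolds number Re = ρVD/μ = 786 · 1.75 · 0.0853 / 0.00124 = 9.462e+04.
Re > 4000 → turbulent. Relative roughness ε/D = 3.9e-05/0.0853 = 0.000457. Swamee-Jain: f = 0.25/(log₁₀[0.000457/3.7 + 5.74/9.462e+04^0.9])² = 0.25/(log₁₀[0.000124 + 0.000191])² = 0.25/(-3.503)² = 0.02038.
Darcy-Weisbach: ΔP = f(L/D)(ρV²/2) = 0.02038·(234/0.0853)·(786·1.75²/2) = 0.02038·2743·1204 = 6.728e+04 Pa.
Q = V·A = 1.75·0.005715 = 0.01 m³/s.
Pumping power P = QΔP = 0.01·6.728e+04 = 672.9 W = 0.673 kW.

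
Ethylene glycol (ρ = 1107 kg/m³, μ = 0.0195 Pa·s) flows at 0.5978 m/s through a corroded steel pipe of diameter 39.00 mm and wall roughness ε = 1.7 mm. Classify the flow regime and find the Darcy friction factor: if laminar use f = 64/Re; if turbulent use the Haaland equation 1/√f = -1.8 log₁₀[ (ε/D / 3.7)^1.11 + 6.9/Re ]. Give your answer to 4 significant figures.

f ≈ 0.04836

Re = ρVD/μ = 1107·0.5978·0.039/0.0195 = 1324.
Re < 2300 → laminar, so f = 64/Re = 0.04836 (roughness is irrelevant in laminar flow).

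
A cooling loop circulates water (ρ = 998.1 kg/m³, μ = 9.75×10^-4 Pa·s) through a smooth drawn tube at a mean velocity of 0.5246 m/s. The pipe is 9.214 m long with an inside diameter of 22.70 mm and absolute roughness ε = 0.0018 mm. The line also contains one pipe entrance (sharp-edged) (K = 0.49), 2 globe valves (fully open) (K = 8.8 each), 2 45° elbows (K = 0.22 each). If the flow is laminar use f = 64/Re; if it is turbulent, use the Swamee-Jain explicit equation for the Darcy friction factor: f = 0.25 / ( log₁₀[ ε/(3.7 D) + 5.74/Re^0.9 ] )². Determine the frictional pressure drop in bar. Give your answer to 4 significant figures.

ΔP ≈ 0.04190 bar

Reynolds number Re = ρVD/μ = 998.1 · 0.5246 · 0.0227 / 0.000975 = 1.219e+04.
Re > 4000 → turbulent. Relative roughness ε/D = 1.8e-06/0.0227 = 7.93e-05. Swamee-Jain: f = 0.25/(log₁₀[7.93e-05/3.7 + 5.74/1.219e+04^0.9])² = 0.25/(log₁₀[2.14e-05 + 0.00121])² = 0.25/(-2.911)² = 0.02951.
Total minor-loss coefficient ΣK = 1·0.49 + 2·8.8 + 2·0.22 = 18.5.
ΔP = [f·L/D + ΣK]·(ρV²/2) = [0.02951·9.214/0.0227 + 18.5]·(998.1·0.5246²/2) = [11.98 + 18.5]·137.3 = 4190 Pa.
ΔP = 4190 Pa = 0.04190 bar.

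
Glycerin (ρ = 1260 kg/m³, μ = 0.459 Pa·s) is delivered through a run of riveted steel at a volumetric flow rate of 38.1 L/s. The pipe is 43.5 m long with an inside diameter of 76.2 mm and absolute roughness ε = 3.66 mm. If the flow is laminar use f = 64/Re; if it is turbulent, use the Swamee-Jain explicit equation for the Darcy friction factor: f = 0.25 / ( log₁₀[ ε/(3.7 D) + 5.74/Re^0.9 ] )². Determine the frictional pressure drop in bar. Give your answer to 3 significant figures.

ΔP ≈ 9.19 bar

Q = 38.1 L/s = 38.1/1000 = 0.0381 m³/s.
Cross-sectional area A = πD²/4 = π(0.0762)²/4 = 0.00456 m²; mean velocity V = Q/A = 0.0381/0.00456 = 8.355 m/s.
Reynolds number Re = ρVD/μ = 1260 · 8.355 · 0.0762 / 0.459 = 1748.
Re < 2300 → laminar flow, so f = 64/Re = 64/1748 = 0.03662 (the turbulent correlation is not needed).
Darcy-Weisbach: ΔP = f(L/D)(ρV²/2) = 0.03662·(43.5/0.0762)·(1260·8.355²/2) = 0.03662·570.9·4.397e+04 = 9.193e+05 Pa.
ΔP = 9.193e+05 Pa = 9.19 bar.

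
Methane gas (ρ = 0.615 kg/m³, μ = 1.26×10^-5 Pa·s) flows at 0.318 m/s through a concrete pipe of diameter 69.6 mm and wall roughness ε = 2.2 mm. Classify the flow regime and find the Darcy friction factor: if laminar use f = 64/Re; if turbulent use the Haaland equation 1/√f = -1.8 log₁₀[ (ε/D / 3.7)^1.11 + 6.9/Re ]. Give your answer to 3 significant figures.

f ≈ 0.0592

Re = ρVD/μ = 0.615·0.318·0.0696/1.26e-05 = 1080.
Re < 2300 → laminar, so f = 64/Re = 0.05924 (roughness is irrelevant in laminar flow).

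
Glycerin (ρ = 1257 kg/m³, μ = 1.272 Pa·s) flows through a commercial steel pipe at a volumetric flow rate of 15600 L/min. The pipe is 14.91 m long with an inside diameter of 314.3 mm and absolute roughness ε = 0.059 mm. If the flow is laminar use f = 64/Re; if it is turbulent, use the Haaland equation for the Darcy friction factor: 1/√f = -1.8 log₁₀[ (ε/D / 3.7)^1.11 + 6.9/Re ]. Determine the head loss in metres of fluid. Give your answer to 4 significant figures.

Q = 15600 L/min = 15600/60000 = 0.26 m³/s.
Cross-sectional area A = πD²/4 = π(0.3143)²/4 = 0.07759 m²; mean velocity V = Q/A = 0.26/0.07759 = 3.351 m/s.
Reynolds number Re = ρVD/μ = 1257 · 3.351 · 0.3143 / 1.27 = 1041.
Re < 2300 → laminar flow, so f = 64/Re = 64/1041 = 0.06149 (the turbulent correlation is not needed).
Darcy-Weisbach: ΔP = f(L/D)(ρV²/2) = 0.06149·(14.91/0.3143)·(1257·3.351²/2) = 0.06149·47.44·7058 = 2.059e+04 Pa.
Head loss h_f = ΔP/(ρg) = 2.059e+04/(1257·9.81) = 1.670 m.

h_f ≈ 1.670 m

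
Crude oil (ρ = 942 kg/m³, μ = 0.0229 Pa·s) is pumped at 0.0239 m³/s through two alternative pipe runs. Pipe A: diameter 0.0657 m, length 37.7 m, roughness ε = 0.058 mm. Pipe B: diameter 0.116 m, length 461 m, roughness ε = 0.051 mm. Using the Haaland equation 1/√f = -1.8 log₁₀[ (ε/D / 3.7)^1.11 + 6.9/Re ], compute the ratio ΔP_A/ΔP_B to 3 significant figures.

Pipe A: V = Q/A = 0.0239/0.00339 = 7.05 m/s; Re = 1.905e+04; ε/D = 0.000883; Haaland → f = 0.02767; ΔP_A = f(L/D)(ρV²/2) = 3.717e+05 Pa.
Pipe B: V = Q/A = 0.0239/0.01057 = 2.261 m/s; Re = 1.079e+04; ε/D = 0.00044; Haaland → f = 0.0308; ΔP_B = f(L/D)(ρV²/2) = 2.949e+05 Pa.
ΔP_A/ΔP_B = 3.717e+05/2.949e+05 = 1.26.

ΔP_A/ΔP_B ≈ 1.26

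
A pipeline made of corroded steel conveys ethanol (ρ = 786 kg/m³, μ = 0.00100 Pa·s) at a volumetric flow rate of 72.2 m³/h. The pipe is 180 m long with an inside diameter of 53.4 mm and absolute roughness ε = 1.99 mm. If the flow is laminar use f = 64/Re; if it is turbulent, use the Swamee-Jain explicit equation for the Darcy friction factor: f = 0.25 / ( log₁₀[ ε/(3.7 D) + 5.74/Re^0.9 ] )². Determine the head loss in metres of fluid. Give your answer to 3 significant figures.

h_f ≈ 866 m

Q = 72.2 m³/h = 72.2/3600 = 0.02006 m³/s.
Cross-sectional area A = πD²/4 = π(0.0534)²/4 = 0.00224 m²; mean velocity V = Q/A = 0.02006/0.00224 = 8.955 m/s.
Reynolds number Re = ρVD/μ = 786 · 8.955 · 0.0534 / 0.001 = 3.759e+05.
Re > 4000 → turbulent. Relative roughness ε/D = 0.00199/0.0534 = 0.0373. Swamee-Jain: f = 0.25/(log₁₀[0.0373/3.7 + 5.74/3.759e+05^0.9])² = 0.25/(log₁₀[0.0101 + 5.51e-05])² = 0.25/(-1.995)² = 0.06284.
Darcy-Weisbach: ΔP = f(L/D)(ρV²/2) = 0.06284·(180/0.0534)·(786·8.955²/2) = 0.06284·3371·3.151e+04 = 6.676e+06 Pa.
Head loss h_f = ΔP/(ρg) = 6.676e+06/(786·9.81) = 866 m.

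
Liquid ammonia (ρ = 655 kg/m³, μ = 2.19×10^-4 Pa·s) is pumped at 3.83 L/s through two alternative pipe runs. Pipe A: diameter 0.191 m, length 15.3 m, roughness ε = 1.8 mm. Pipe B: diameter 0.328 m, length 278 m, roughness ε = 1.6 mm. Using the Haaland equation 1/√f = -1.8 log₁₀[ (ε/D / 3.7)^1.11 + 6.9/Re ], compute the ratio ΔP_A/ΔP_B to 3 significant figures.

ΔP_A/ΔP_B ≈ 0.973

Pipe A: V = Q/A = 0.00383/0.02865 = 0.1337 m/s; Re = 7.636e+04; ε/D = 0.00942; Haaland → f = 0.03798; ΔP_A = f(L/D)(ρV²/2) = 17.81 Pa.
Pipe B: V = Q/A = 0.00383/0.0845 = 0.04533 m/s; Re = 4.447e+04; ε/D = 0.00488; Haaland → f = 0.03208; ΔP_B = f(L/D)(ρV²/2) = 18.29 Pa.
ΔP_A/ΔP_B = 17.81/18.29 = 0.973.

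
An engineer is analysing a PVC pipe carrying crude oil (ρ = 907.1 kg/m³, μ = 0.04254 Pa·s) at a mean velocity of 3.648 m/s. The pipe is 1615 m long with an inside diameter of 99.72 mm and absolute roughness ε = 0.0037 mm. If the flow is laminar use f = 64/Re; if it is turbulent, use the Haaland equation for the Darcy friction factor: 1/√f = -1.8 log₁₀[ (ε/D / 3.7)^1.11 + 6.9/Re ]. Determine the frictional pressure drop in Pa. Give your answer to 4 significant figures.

Reynolds number Re = ρVD/μ = 907.1 · 3.648 · 0.09972 / 0.0425 = 7757.
Re > 4000 → turbulent. Relative roughness ε/D = 3.7e-06/0.09972 = 3.71e-05. Haaland: 1/√f = -1.8 log₁₀[(3.71e-05/3.7)^1.11 + 6.9/7757] = -1.8 log₁₀[2.83e-06 + 0.00089] = 5.489, so f = 0.03319.
Darcy-Weisbach: ΔP = f(L/D)(ρV²/2) = 0.03319·(1615/0.09972)·(907.1·3.648²/2) = 0.03319·1.62e+04·6036 = 3.244e+06 Pa.

ΔP ≈ 3244000 Pa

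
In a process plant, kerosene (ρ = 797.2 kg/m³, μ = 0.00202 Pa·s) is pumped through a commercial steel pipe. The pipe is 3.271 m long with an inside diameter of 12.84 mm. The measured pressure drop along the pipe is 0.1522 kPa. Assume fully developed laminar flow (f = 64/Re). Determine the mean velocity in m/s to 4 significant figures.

V ≈ 0.1187 m/s

For laminar flow, f = 64/Re with Re = ρVD/μ, so Darcy-Weisbach reduces to ΔP = 32μLV/D². Solving for V: V = ΔP·D²/(32μL) = 152.2·(0.01284)²/(32·0.00202·3.271) = 0.1187 m/s.
Check: Re = ρVD/μ = 797.2·0.1187·0.01284/0.00202 = 601.4 < 2300, so the laminar assumption holds.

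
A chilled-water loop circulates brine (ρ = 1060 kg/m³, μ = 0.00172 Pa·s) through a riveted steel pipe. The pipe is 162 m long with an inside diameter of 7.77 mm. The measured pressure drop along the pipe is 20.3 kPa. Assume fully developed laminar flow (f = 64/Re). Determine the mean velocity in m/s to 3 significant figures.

For laminar flow, f = 64/Re with Re = ρVD/μ, so Darcy-Weisbach reduces to ΔP = 32μLV/D². Solving for V: V = ΔP·D²/(32μL) = 2.03e+04·(0.00777)²/(32·0.00172·162) = 0.1374 m/s.
Check: Re = ρVD/μ = 1060·0.1374·0.00777/0.00172 = 658.2 < 2300, so the laminar assumption holds.

V ≈ 0.137 m/s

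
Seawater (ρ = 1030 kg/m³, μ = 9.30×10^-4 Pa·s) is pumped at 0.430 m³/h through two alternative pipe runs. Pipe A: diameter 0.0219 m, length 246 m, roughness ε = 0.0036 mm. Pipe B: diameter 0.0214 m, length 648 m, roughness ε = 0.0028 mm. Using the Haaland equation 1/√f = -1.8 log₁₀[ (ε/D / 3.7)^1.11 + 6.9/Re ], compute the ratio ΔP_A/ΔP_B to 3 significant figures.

Pipe A: V = Q/A = 0.0001194/0.0003767 = 0.3171 m/s; Re = 7691; ε/D = 0.000164; Haaland → f = 0.0334; ΔP_A = f(L/D)(ρV²/2) = 1.943e+04 Pa.
Pipe B: V = Q/A = 0.0001194/0.0003597 = 0.3321 m/s; Re = 7871; ε/D = 0.000131; Haaland → f = 0.03315; ΔP_B = f(L/D)(ρV²/2) = 5.7e+04 Pa.
ΔP_A/ΔP_B = 1.943e+04/5.7e+04 = 0.341.

ΔP_A/ΔP_B ≈ 0.341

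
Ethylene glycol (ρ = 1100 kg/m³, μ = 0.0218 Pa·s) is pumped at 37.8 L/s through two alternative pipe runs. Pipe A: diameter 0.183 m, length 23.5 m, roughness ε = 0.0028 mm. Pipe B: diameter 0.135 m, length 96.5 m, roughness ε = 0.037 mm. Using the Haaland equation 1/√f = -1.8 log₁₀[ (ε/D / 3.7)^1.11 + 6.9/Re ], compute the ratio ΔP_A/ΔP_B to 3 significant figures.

Pipe A: V = Q/A = 0.0378/0.0263 = 1.437 m/s; Re = 1.327e+04; ε/D = 1.53e-05; Haaland → f = 0.02863; ΔP_A = f(L/D)(ρV²/2) = 4177 Pa.
Pipe B: V = Q/A = 0.0378/0.01431 = 2.641 m/s; Re = 1.799e+04; ε/D = 0.000274; Haaland → f = 0.02689; ΔP_B = f(L/D)(ρV²/2) = 7.374e+04 Pa.
ΔP_A/ΔP_B = 4177/7.374e+04 = 0.0566.

ΔP_A/ΔP_B ≈ 0.0566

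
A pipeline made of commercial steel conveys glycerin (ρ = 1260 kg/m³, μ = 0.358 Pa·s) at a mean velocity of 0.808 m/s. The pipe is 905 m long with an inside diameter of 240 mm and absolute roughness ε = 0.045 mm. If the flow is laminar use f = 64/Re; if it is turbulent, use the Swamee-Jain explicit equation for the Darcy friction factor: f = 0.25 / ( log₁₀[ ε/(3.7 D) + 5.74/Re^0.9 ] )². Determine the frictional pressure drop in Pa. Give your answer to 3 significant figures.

Reynolds number Re = ρVD/μ = 1260 · 0.808 · 0.24 / 0.358 = 682.5.
Re < 2300 → laminar flow, so f = 64/Re = 64/682.5 = 0.09377 (the turbulent correlation is not needed).
Darcy-Weisbach: ΔP = f(L/D)(ρV²/2) = 0.09377·(905/0.24)·(1260·0.808²/2) = 0.09377·3771·411.3 = 1.454e+05 Pa.

ΔP ≈ 145000 Pa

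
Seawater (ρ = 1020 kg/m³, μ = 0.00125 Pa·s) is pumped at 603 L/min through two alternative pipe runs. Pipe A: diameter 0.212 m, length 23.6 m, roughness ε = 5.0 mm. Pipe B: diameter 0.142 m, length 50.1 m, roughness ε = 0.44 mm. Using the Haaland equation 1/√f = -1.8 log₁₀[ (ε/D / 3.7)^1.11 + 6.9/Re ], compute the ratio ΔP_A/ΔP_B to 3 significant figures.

Pipe A: V = Q/A = 0.01005/0.0353 = 0.2847 m/s; Re = 4.925e+04; ε/D = 0.0236; Haaland → f = 0.05267; ΔP_A = f(L/D)(ρV²/2) = 242.4 Pa.
Pipe B: V = Q/A = 0.01005/0.01584 = 0.6346 m/s; Re = 7.353e+04; ε/D = 0.0031; Haaland → f = 0.02799; ΔP_B = f(L/D)(ρV²/2) = 2028 Pa.
ΔP_A/ΔP_B = 242.4/2028 = 0.120.

ΔP_A/ΔP_B ≈ 0.120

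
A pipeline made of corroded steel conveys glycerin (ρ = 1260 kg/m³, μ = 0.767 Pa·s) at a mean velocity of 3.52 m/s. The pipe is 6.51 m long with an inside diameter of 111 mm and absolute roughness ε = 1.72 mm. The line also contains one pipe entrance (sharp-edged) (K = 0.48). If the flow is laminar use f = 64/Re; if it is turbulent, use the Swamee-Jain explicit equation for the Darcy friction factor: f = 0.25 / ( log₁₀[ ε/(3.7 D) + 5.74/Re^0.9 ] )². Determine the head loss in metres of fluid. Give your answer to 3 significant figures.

h_f ≈ 4.00 m

Reynolds number Re = ρVD/μ = 1260 · 3.52 · 0.111 / 0.767 = 641.9.
Re < 2300 → laminar flow, so f = 64/Re = 64/641.9 = 0.09971 (the turbulent correlation is not needed).
Total minor-loss coefficient ΣK = 1·0.48 = 0.48.
ΔP = [f·L/D + ΣK]·(ρV²/2) = [0.09971·6.51/0.111 + 0.48]·(1260·3.52²/2) = [5.848 + 0.48]·7806 = 4.939e+04 Pa.
Head loss h_f = ΔP/(ρg) = 4.939e+04/(1260·9.81) = 4.00 m.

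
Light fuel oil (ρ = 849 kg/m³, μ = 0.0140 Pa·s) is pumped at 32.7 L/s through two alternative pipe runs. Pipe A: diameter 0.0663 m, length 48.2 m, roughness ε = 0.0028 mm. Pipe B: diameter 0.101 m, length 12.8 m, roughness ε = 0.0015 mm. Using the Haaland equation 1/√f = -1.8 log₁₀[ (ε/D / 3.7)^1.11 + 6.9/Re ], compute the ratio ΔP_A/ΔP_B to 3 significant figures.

Pipe A: V = Q/A = 0.0327/0.003452 = 9.472 m/s; Re = 3.808e+04; ε/D = 4.22e-05; Haaland → f = 0.02213; ΔP_A = f(L/D)(ρV²/2) = 6.128e+05 Pa.
Pipe B: V = Q/A = 0.0327/0.008012 = 4.081 m/s; Re = 2.5e+04; ε/D = 1.49e-05; Haaland → f = 0.02439; ΔP_B = f(L/D)(ρV²/2) = 2.186e+04 Pa.
ΔP_A/ΔP_B = 6.128e+05/2.186e+04 = 28.0.

ΔP_A/ΔP_B ≈ 28.0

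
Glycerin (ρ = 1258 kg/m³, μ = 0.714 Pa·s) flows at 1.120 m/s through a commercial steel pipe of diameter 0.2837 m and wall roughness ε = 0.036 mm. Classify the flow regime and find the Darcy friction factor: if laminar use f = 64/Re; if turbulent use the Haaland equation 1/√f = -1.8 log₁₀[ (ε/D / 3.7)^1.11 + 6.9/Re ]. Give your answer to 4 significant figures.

Re = ρVD/μ = 1258·1.12·0.2837/0.714 = 559.8.
Re < 2300 → laminar, so f = 64/Re = 0.1143 (roughness is irrelevant in laminar flow).

f ≈ 0.1143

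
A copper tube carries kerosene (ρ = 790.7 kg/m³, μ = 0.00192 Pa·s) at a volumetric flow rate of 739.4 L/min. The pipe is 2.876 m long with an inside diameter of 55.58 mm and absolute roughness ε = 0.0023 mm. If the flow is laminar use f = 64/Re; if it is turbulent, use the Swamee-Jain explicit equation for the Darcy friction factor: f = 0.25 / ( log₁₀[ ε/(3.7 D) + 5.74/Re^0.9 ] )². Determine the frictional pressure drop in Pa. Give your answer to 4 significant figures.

ΔP ≈ 9282 Pa

Q = 739.4 L/min = 739.4/60000 = 0.01232 m³/s.
Cross-sectional area A = πD²/4 = π(0.05558)²/4 = 0.002426 m²; mean velocity V = Q/A = 0.01232/0.002426 = 5.079 m/s.
Reynolds number Re = ρVD/μ = 790.7 · 5.079 · 0.05558 / 0.00192 = 1.163e+05.
Re > 4000 → turbulent. Relative roughness ε/D = 2.3e-06/0.05558 = 4.14e-05. Swamee-Jain: f = 0.25/(log₁₀[4.14e-05/3.7 + 5.74/1.163e+05^0.9])² = 0.25/(log₁₀[1.12e-05 + 0.000158])² = 0.25/(-3.77)² = 0.01759.
Darcy-Weisbach: ΔP = f(L/D)(ρV²/2) = 0.01759·(2.876/0.05558)·(790.7·5.079²/2) = 0.01759·51.75·1.02e+04 = 9282 Pa.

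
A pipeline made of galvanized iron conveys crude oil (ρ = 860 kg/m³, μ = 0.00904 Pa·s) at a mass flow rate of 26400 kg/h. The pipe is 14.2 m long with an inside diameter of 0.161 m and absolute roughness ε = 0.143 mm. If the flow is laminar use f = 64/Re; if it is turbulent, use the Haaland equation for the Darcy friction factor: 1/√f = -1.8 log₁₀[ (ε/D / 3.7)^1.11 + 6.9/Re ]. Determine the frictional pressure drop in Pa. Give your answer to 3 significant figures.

ṁ = 26400 kg/h = 26400/3600 = 7.333 kg/s.
A = πD²/4 = π(0.161)²/4 = 0.02036 m²; mean velocity V = ṁ/(ρA) = 7.333/(860 · 0.02036) = 0.4189 m/s.
Reynolds number Re = ρVD/μ = 860 · 0.4189 · 0.161 / 0.00904 = 6415.
Re > 4000 → turbulent. Relative roughness ε/D = 0.000143/0.161 = 0.000888. Haaland: 1/√f = -1.8 log₁₀[(0.000888/3.7)^1.11 + 6.9/6415] = -1.8 log₁₀[9.6e-05 + 0.00108] = 5.276, so f = 0.03592.
Darcy-Weisbach: ΔP = f(L/D)(ρV²/2) = 0.03592·(14.2/0.161)·(860·0.4189²/2) = 0.03592·88.2·75.44 = 239 Pa.

ΔP ≈ 239 Pa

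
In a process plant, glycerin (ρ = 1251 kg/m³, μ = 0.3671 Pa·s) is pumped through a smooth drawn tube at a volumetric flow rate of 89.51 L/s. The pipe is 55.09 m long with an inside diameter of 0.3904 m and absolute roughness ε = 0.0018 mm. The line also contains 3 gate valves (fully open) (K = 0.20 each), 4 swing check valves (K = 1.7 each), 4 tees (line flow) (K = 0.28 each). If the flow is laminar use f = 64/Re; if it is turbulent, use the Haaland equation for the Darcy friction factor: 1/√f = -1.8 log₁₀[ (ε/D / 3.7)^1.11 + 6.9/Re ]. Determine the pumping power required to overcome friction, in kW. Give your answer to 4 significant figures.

Q = 89.51 L/s = 89.51/1000 = 0.08951 m³/s.
Cross-sectional area A = πD²/4 = π(0.3904)²/4 = 0.1197 m²; mean velocity V = Q/A = 0.08951/0.1197 = 0.7478 m/s.
Reynolds number Re = ρVD/μ = 1251 · 0.7478 · 0.3904 / 0.367 = 994.8.
Re < 2300 → laminar flow, so f = 64/Re = 64/994.8 = 0.06433 (the turbulent correlation is not needed).
Total minor-loss coefficient ΣK = 3·0.2 + 4·1.7 + 4·0.28 = 8.52.
ΔP = [f·L/D + ΣK]·(ρV²/2) = [0.06433·55.09/0.3904 + 8.52]·(1251·0.7478²/2) = [9.078 + 8.52]·349.7 = 6155 Pa.
Pumping power P = QΔP = 0.08951·6155 = 550.92 W = 0.5509 kW.

P ≈ 0.5509 kW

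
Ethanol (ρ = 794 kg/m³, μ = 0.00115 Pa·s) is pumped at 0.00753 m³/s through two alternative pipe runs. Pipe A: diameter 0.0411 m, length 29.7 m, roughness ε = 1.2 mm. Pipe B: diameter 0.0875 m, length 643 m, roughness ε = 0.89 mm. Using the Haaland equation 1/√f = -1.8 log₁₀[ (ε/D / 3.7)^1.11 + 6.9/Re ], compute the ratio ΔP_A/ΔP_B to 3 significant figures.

Pipe A: V = Q/A = 0.00753/0.001327 = 5.676 m/s; Re = 1.611e+05; ε/D = 0.0292; Haaland → f = 0.05684; ΔP_A = f(L/D)(ρV²/2) = 5.253e+05 Pa.
Pipe B: V = Q/A = 0.00753/0.006013 = 1.252 m/s; Re = 7.565e+04; ε/D = 0.0102; Haaland → f = 0.03893; ΔP_B = f(L/D)(ρV²/2) = 1.781e+05 Pa.
ΔP_A/ΔP_B = 5.253e+05/1.781e+05 = 2.95.

ΔP_A/ΔP_B ≈ 2.95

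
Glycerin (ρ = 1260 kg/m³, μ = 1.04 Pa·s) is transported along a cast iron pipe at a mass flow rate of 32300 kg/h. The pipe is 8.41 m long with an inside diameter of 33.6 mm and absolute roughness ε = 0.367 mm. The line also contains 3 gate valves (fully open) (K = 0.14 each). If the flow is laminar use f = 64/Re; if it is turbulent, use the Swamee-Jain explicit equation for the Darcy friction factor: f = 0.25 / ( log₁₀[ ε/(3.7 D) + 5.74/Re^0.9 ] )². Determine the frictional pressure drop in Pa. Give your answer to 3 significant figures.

ṁ = 32300 kg/h = 32300/3600 = 8.972 kg/s.
A = πD²/4 = π(0.0336)²/4 = 0.0008867 m²; mean velocity V = ṁ/(ρA) = 8.972/(1260 · 0.0008867) = 8.031 m/s.
Reynolds number Re = ρVD/μ = 1260 · 8.031 · 0.0336 / 1.04 = 326.9.
Re < 2300 → laminar flow, so f = 64/Re = 64/326.9 = 0.1958 (the turbulent correlation is not needed).
Total minor-loss coefficient ΣK = 3·0.14 = 0.42.
ΔP = [f·L/D + ΣK]·(ρV²/2) = [0.1958·8.41/0.0336 + 0.42]·(1260·8.031²/2) = [49 + 0.42]·4.063e+04 = 2.008e+06 Pa.

ΔP ≈ 2.01×10^6 Pa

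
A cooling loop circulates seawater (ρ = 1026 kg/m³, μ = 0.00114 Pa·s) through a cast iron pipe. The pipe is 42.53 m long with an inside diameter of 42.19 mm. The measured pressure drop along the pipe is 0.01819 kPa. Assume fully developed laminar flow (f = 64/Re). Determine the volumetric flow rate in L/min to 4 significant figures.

For laminar flow, f = 64/Re with Re = ρVD/μ, so Darcy-Weisbach reduces to ΔP = 32μLV/D². Solving for V: V = ΔP·D²/(32μL) = 18.19·(0.04219)²/(32·0.00114·42.53) = 0.02087 m/s.
Check: Re = ρVD/μ = 1026·0.02087·0.04219/0.00114 = 792.4 < 2300, so the laminar assumption holds.
Q = V·A = 0.02087·(π/4·0.04219²) = 2.917e-05 m³/s = 1.750 L/min.

Q ≈ 1.750 L/min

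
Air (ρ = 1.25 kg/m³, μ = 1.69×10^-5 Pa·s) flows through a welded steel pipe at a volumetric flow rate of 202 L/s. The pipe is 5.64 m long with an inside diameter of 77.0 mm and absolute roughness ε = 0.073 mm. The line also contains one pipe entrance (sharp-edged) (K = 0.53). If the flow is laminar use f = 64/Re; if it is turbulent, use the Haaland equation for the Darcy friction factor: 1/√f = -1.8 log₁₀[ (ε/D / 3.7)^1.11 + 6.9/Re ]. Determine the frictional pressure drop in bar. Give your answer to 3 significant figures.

ΔP ≈ 0.0239 bar

Q = 202 L/s = 202/1000 = 0.202 m³/s.
Cross-sectional area A = πD²/4 = π(0.077)²/4 = 0.004657 m²; mean velocity V = Q/A = 0.202/0.004657 = 43.38 m/s.
Reynolds number Re = ρVD/μ = 1.25 · 43.38 · 0.077 / 1.69e-05 = 2.471e+05.
Re > 4000 → turbulent. Relative roughness ε/D = 7.3e-05/0.077 = 0.000948. Haaland: 1/√f = -1.8 log₁₀[(0.000948/3.7)^1.11 + 6.9/2.471e+05] = -1.8 log₁₀[0.000103 + 2.79e-05] = 6.988, so f = 0.02048.
Total minor-loss coefficient ΣK = 1·0.53 = 0.53.
ΔP = [f·L/D + ΣK]·(ρV²/2) = [0.02048·5.64/0.077 + 0.53]·(1.25·43.38²/2) = [1.5 + 0.53]·1176 = 2387 Pa.
ΔP = 2387 Pa = 0.0239 bar.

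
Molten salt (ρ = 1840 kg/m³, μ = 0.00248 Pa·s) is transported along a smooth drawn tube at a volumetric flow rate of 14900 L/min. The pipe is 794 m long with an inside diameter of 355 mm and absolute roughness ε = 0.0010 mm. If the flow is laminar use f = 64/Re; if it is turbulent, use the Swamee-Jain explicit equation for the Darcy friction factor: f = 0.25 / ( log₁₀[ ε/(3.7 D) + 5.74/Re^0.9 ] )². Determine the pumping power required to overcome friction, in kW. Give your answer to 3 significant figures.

P ≈ 40.3 kW

Q = 14900 L/min = 14900/60000 = 0.2483 m³/s.
Cross-sectional area A = πD²/4 = π(0.355)²/4 = 0.09898 m²; mean velocity V = Q/A = 0.2483/0.09898 = 2.509 m/s.
Reynolds number Re = ρVD/μ = 1840 · 2.509 · 0.355 / 0.00248 = 6.608e+05.
Re > 4000 → turbulent. Relative roughness ε/D = 1e-06/0.355 = 2.82e-06. Swamee-Jain: f = 0.25/(log₁₀[2.82e-06/3.7 + 5.74/6.608e+05^0.9])² = 0.25/(log₁₀[7.61e-07 + 3.32e-05])² = 0.25/(-4.469)² = 0.01252.
Darcy-Weisbach: ΔP = f(L/D)(ρV²/2) = 0.01252·(794/0.355)·(1840·2.509²/2) = 0.01252·2237·5791 = 1.621e+05 Pa.
Pumping power P = QΔP = 0.2483·1.621e+05 = 40260 W = 40.3 kW.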